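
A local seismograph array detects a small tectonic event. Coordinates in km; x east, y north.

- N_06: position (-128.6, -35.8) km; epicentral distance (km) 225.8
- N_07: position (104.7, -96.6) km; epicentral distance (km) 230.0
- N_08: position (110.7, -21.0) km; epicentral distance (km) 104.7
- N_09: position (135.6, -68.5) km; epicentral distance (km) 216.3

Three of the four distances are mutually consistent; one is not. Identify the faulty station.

N_08

Solve using three stations at a time. Using N_06, N_07, N_09 (subtract circle equations pairwise → linear system) gives (x, y) ≈ (33.0, 122.1).
Distances from that point to each station vs reported:
  N_06: calculated 225.9 vs reported 225.8 → residual 0.1 km
  N_07: calculated 230.1 vs reported 230.0 → residual 0.1 km
  N_08: calculated 162.8 vs reported 104.7 → residual 58.1 km
  N_09: calculated 216.4 vs reported 216.3 → residual 0.1 km
N_06, N_07, N_09 are mutually consistent (residuals ≈ 0); N_08 is off by 58.1 km.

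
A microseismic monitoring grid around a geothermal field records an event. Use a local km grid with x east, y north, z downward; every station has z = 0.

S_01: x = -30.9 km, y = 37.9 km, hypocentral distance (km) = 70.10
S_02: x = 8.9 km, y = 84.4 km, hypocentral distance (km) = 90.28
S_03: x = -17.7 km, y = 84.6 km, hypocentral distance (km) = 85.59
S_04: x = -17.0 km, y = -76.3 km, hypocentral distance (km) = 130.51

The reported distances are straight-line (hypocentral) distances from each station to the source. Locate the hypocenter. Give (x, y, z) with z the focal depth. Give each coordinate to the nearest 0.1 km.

x ≈ -20.3 km, y ≈ 34.3 km, depth ≈ 69.2 km

Each station gives a sphere (x−x_i)² + (y−y_i)² + z² = d_i² (stations at z=0).
Subtracting the S_01 sphere from S_02 and S_03: z² cancels, leaving linear equations in x and y:
79.6 x + 93.0 y = 1574.88
26.4 x + 93.4 y = 2667.59
Solving: x ≈ -20.282, y ≈ 34.294 km (keep extra digits for the depth step; rounded: -20.3, 34.3).
Then from the S_01 sphere: z² = 70.10² − (x + 30.9)² − (y − 37.9)² with x = -20.282, y = 34.294, so z ≈ 69.197 ≈ 69.2 km.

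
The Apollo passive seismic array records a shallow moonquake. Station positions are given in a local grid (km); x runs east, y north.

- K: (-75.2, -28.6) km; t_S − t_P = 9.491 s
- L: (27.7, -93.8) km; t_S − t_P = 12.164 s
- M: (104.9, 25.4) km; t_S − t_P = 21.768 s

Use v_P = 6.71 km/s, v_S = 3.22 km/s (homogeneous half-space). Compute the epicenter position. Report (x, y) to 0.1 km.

x ≈ -16.6 km, y ≈ -32.9 km

Distance from S−P lag: d = Δt · v_P v_S / (v_P − v_S) = Δt · (6.71·3.22)/(6.71−3.22) ≈ 6.1909·Δt.
So d_K = 58.76, d_L = 75.31, d_M = 134.76 km.
Circle about each station: (x + 75.2)² + (y + 28.6)² = 58.76²; (x − 27.7)² + (y + 93.8)² = 75.31²; (x − 104.9)² + (y − 25.4)² = 134.76².
Subtracting the K equation from the L and M equations removes the quadratic terms:
205.8 x − 130.4 y = 873.87
360.2 x + 108.0 y = -9531.35
Solving the 2×2 system: x ≈ -16.6, y ≈ -32.9 km.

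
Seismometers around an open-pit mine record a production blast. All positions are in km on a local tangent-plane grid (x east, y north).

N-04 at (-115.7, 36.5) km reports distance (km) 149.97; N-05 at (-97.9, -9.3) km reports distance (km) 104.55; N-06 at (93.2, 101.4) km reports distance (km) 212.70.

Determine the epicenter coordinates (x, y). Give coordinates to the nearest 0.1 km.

Circle about each station: (x + 115.7)² + (y − 36.5)² = 149.97²; (x + 97.9)² + (y + 9.3)² = 104.55²; (x − 93.2)² + (y − 101.4)² = 212.70².
Subtracting pairs of circle equations eliminates x²+y² and gives linear equations (the radical axes):
35.6 x − 91.6 y = 6512.46
417.8 x + 129.8 y = -18500.83
Solving the 2×2 system: x ≈ -19.8, y ≈ -78.8 km.
Check against N-04 (with the unrounded x, y): √((x + 115.7)²+(y − 36.5)²) = 149.96 ≈ 149.97 km. ✓

(-19.8, -78.8)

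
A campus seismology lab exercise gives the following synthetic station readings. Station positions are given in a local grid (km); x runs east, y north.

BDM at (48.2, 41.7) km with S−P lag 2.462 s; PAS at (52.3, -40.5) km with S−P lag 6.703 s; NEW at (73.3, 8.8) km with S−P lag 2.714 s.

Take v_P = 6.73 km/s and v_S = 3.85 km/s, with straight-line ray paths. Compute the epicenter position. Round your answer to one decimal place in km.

Distance from S−P lag: d = Δt · v_P v_S / (v_P − v_S) = Δt · (6.73·3.85)/(6.73−3.85) ≈ 8.9967·Δt.
So d_BDM = 22.15, d_PAS = 60.30, d_NEW = 24.42 km.
Circle about each station: (x − 48.2)² + (y − 41.7)² = 22.15²; (x − 52.3)² + (y + 40.5)² = 60.30²; (x − 73.3)² + (y − 8.8)² = 24.42².
Subtracting the BDM equation from the PAS and NEW equations removes the quadratic terms:
8.2 x − 164.4 y = -2832.06
50.2 x − 65.8 y = 1282.49
Solving the 2×2 system: x ≈ 51.5, y ≈ 19.8 km.
Check against BDM (with the unrounded x, y): √((x − 48.2)²+(y − 41.7)²) = 22.15 ≈ 22.15 km. ✓

(51.5, 19.8)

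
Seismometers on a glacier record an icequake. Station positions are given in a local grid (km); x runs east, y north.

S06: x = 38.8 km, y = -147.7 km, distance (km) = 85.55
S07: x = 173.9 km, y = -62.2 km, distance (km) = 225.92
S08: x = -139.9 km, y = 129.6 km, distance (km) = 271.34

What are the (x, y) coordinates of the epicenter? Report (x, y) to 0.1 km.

Circle about each station: (x − 38.8)² + (y + 147.7)² = 85.55²; (x − 173.9)² + (y + 62.2)² = 225.92²; (x + 139.9)² + (y − 129.6)² = 271.34².
Subtracting pairs of circle equations eliminates x²+y² and gives linear equations (the radical axes):
270.2 x + 171.0 y = -32931.72
-357.4 x + 554.6 y = -53259.15
Solving the 2×2 system: x ≈ -43.4, y ≈ -124.0 km.

(-43.4, -124.0)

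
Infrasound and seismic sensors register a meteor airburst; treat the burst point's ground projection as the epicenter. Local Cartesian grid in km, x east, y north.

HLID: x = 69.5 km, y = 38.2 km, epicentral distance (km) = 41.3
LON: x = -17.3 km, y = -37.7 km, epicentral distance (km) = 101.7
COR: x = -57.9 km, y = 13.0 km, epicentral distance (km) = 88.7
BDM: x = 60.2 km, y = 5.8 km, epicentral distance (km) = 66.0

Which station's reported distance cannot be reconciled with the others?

HLID

Solve using three stations at a time. Using LON, COR, BDM (subtract circle equations pairwise → linear system) gives (x, y) ≈ (18.9, 57.3).
Distances from that point to each station vs reported:
  HLID: calculated 54.1 vs reported 41.3 → residual 12.8 km
  LON: calculated 101.7 vs reported 101.7 → residual 0.0 km
  COR: calculated 88.7 vs reported 88.7 → residual 0.0 km
  BDM: calculated 66.0 vs reported 66.0 → residual 0.0 km
LON, COR, BDM are mutually consistent (residuals ≈ 0); HLID is off by 12.8 km.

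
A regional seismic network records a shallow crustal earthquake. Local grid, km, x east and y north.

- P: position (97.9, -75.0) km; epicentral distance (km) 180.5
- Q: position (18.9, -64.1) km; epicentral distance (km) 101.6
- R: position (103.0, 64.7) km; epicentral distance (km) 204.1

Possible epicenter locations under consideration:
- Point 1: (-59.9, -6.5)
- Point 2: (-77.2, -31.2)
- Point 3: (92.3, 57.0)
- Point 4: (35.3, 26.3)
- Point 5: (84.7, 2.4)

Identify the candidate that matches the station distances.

For each candidate, compare |candidate − station| to the reported distance:
Point 1: residuals P 8.5, Q 4.0, R 26.3 → max 26.3 km
Point 2: residuals P 0.0, Q 0.0, R 0.0 → max 0.0 km
Point 3: residuals P 48.4, Q 40.0, R 190.9 → max 190.9 km
Point 4: residuals P 61.4, Q 9.7, R 126.3 → max 126.3 km
Point 5: residuals P 102.0, Q 8.0, R 139.2 → max 139.2 km
Only Point 2 has all residuals ≈ 0.

Point 2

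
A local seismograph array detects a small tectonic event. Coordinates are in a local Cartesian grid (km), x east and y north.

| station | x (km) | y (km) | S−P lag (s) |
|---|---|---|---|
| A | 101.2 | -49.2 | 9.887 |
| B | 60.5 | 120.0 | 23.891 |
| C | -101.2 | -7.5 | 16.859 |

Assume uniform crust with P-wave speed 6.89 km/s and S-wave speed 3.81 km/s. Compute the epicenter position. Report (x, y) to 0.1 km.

Distance from S−P lag: d = Δt · v_P v_S / (v_P − v_S) = Δt · (6.89·3.81)/(6.89−3.81) ≈ 8.5230·Δt.
So d_A = 84.27, d_B = 203.62, d_C = 143.69 km.
Circle about each station: (x − 101.2)² + (y + 49.2)² = 84.27²; (x − 60.5)² + (y − 120.0)² = 203.62²; (x + 101.2)² + (y + 7.5)² = 143.69².
Subtracting the A equation from the B and C equations removes the quadratic terms:
-81.4 x + 338.4 y = -28961.50
-404.8 x + 83.4 y = -15909.77
Solving the 2×2 system: x ≈ 22.8, y ≈ -80.1 km.
Check against A (with the unrounded x, y): √((x − 101.2)²+(y + 49.2)²) = 84.27 ≈ 84.27 km. ✓

x ≈ 22.8 km, y ≈ -80.1 km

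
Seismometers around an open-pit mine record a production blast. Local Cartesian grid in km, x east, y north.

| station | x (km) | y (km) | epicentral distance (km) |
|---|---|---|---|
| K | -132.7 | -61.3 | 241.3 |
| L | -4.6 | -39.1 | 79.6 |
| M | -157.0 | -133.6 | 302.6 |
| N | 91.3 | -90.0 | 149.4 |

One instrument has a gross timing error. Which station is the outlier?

Solve using three stations at a time. Using K, M, N (subtract circle equations pairwise → linear system) gives (x, y) ≈ (76.7, 58.7).
Distances from that point to each station vs reported:
  K: calculated 241.3 vs reported 241.3 → residual 0.0 km
  L: calculated 127.1 vs reported 79.6 → residual 47.5 km
  M: calculated 302.6 vs reported 302.6 → residual 0.0 km
  N: calculated 149.4 vs reported 149.4 → residual 0.0 km
K, M, N are mutually consistent (residuals ≈ 0); L is off by 47.5 km.

L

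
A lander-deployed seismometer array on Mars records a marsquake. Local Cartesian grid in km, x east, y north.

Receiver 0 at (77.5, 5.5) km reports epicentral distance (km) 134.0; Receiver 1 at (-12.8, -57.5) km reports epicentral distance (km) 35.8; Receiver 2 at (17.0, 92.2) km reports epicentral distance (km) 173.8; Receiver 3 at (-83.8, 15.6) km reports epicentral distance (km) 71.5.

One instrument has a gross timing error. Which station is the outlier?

Solve using three stations at a time. Using Receiver 0, Receiver 1, Receiver 3 (subtract circle equations pairwise → linear system) gives (x, y) ≈ (-46.5, -45.4).
Distances from that point to each station vs reported:
  Receiver 0: calculated 134.0 vs reported 134.0 → residual 0.0 km
  Receiver 1: calculated 35.8 vs reported 35.8 → residual 0.0 km
  Receiver 2: calculated 151.5 vs reported 173.8 → residual 22.3 km
  Receiver 3: calculated 71.5 vs reported 71.5 → residual 0.0 km
Receiver 0, Receiver 1, Receiver 3 are mutually consistent (residuals ≈ 0); Receiver 2 is off by 22.3 km.

Receiver 2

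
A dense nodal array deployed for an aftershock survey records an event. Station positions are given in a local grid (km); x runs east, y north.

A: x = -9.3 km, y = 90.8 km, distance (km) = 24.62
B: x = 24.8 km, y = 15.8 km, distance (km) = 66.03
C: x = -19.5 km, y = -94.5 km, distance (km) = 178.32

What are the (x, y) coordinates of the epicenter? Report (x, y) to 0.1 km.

Circle about each station: (x + 9.3)² + (y − 90.8)² = 24.62²; (x − 24.8)² + (y − 15.8)² = 66.03²; (x + 19.5)² + (y + 94.5)² = 178.32².
Subtracting the A equation from the B and C equations removes the quadratic terms:
68.2 x − 150.0 y = -11220.27
-20.4 x − 370.6 y = -30212.51
Solving the 2×2 system: x ≈ 13.2, y ≈ 80.8 km.

13.2 km east, 80.8 km north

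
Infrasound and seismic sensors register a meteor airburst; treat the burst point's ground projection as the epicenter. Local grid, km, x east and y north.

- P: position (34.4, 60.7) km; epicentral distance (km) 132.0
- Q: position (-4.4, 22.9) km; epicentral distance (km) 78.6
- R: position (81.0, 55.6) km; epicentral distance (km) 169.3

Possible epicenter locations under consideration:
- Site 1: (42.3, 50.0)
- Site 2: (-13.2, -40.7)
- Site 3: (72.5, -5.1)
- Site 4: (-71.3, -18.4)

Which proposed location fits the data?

For each candidate, compare |candidate − station| to the reported distance:
Site 1: residuals P 118.7, Q 24.6, R 130.2 → max 130.2 km
Site 2: residuals P 20.0, Q 14.4, R 34.6 → max 34.6 km
Site 3: residuals P 56.0, Q 3.2, R 108.0 → max 108.0 km
Site 4: residuals P 0.0, Q 0.0, R 0.0 → max 0.0 km
Only Site 4 has all residuals ≈ 0.

Site 4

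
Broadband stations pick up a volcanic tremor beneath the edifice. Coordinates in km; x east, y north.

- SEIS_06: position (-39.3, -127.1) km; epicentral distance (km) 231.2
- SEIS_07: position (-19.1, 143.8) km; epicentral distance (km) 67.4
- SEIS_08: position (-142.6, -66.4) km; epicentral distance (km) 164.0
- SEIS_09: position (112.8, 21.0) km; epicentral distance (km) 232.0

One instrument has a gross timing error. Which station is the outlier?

SEIS_07

Solve using three stations at a time. Using SEIS_06, SEIS_08, SEIS_09 (subtract circle equations pairwise → linear system) gives (x, y) ≈ (-107.5, 93.8).
Distances from that point to each station vs reported:
  SEIS_06: calculated 231.2 vs reported 231.2 → residual 0.0 km
  SEIS_07: calculated 101.5 vs reported 67.4 → residual 34.1 km
  SEIS_08: calculated 164.0 vs reported 164.0 → residual 0.0 km
  SEIS_09: calculated 232.0 vs reported 232.0 → residual 0.0 km
SEIS_06, SEIS_08, SEIS_09 are mutually consistent (residuals ≈ 0); SEIS_07 is off by 34.1 km.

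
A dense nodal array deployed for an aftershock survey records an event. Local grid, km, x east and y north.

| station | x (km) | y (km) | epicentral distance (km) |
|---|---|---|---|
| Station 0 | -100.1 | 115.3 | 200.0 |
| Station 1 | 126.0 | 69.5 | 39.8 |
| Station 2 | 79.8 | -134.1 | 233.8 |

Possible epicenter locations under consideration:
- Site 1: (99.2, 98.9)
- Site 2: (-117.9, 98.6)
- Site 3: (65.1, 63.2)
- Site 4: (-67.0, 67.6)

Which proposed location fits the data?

For each candidate, compare |candidate − station| to the reported distance:
Site 1: residuals Station 0 0.0, Station 1 0.0, Station 2 0.0 → max 0.0 km
Site 2: residuals Station 0 175.6, Station 1 205.8, Station 2 71.5 → max 205.8 km
Site 3: residuals Station 0 26.8, Station 1 21.4, Station 2 36.0 → max 36.0 km
Site 4: residuals Station 0 141.9, Station 1 153.2, Station 2 15.7 → max 153.2 km
Only Site 1 has all residuals ≈ 0.

Site 1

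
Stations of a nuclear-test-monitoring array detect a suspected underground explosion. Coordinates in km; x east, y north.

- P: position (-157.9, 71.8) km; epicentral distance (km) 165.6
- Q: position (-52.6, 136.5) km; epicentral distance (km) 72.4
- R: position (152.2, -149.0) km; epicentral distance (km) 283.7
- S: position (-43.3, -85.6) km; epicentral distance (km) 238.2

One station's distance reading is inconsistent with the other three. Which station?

S

Solve using three stations at a time. Using P, Q, R (subtract circle equations pairwise → linear system) gives (x, y) ≈ (6.2, 94.2).
Distances from that point to each station vs reported:
  P: calculated 165.6 vs reported 165.6 → residual 0.0 km
  Q: calculated 72.4 vs reported 72.4 → residual 0.0 km
  R: calculated 283.7 vs reported 283.7 → residual 0.0 km
  S: calculated 186.5 vs reported 238.2 → residual 51.7 km
P, Q, R are mutually consistent (residuals ≈ 0); S is off by 51.7 km.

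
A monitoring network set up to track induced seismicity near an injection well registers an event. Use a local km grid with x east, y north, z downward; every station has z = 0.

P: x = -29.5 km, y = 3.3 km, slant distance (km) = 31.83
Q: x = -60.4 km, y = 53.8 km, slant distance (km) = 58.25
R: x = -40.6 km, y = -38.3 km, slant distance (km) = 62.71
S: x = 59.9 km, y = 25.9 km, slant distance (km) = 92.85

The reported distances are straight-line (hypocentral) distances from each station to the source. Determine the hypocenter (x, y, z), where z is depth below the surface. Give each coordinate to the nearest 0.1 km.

x ≈ -27.6 km, y ≈ 15.6 km, depth ≈ 29.3 km

Each station gives a sphere (x−x_i)² + (y−y_i)² + z² = d_i² (stations at z=0).
Subtracting the P sphere from Q and R: z² cancels, leaving linear equations in x and y:
-61.8 x + 101.0 y = 3281.55
-22.2 x − 83.2 y = -685.29
Solving: x ≈ -27.602, y ≈ 15.602 km (keep extra digits for the depth step; rounded: -27.6, 15.6).
Then from the P sphere: z² = 31.83² − (x + 29.5)² − (y − 3.3)² with x = -27.602, y = 15.602, so z ≈ 29.295 ≈ 29.3 km.
Check against S (with the unrounded solution): distance 92.85 ≈ 92.85 km. ✓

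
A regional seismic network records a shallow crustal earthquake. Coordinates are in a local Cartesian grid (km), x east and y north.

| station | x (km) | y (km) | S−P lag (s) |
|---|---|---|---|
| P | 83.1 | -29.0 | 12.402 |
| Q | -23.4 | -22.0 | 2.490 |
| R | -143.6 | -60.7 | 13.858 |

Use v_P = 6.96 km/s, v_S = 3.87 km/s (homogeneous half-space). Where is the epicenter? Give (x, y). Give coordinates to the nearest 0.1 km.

(-24.0, -43.7)

Distance from S−P lag: d = Δt · v_P v_S / (v_P − v_S) = Δt · (6.96·3.87)/(6.96−3.87) ≈ 8.7169·Δt.
So d_P = 108.11, d_Q = 21.71, d_R = 120.80 km.
Circle about each station: (x − 83.1)² + (y + 29.0)² = 108.11²; (x + 23.4)² + (y + 22.0)² = 21.71²; (x + 143.6)² + (y + 60.7)² = 120.80².
Subtracting the P equation from the Q and R equations removes the quadratic terms:
-213.0 x + 14.0 y = 4501.40
-453.4 x − 63.4 y = 13653.97
Solving the 2×2 system: x ≈ -24.0, y ≈ -43.7 km.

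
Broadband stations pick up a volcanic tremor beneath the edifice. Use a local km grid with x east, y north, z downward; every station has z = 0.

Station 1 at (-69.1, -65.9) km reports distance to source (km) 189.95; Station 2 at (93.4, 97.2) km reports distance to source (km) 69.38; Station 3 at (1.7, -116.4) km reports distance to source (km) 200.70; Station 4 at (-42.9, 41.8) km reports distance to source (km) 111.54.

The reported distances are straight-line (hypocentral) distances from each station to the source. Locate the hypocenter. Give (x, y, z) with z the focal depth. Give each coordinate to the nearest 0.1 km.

(52.5, 71.3, 49.7)

Each station gives a sphere (x−x_i)² + (y−y_i)² + z² = d_i² (stations at z=0).
Subtracting the Station 1 sphere from Station 2 and Station 3: z² cancels, leaving linear equations in x and y:
325.0 x + 326.2 y = 40321.20
141.6 x − 101.0 y = 234.74
Solving: x ≈ 52.509, y ≈ 71.293 km (keep extra digits for the depth step; rounded: 52.5, 71.3).
Then from the Station 1 sphere: z² = 189.95² − (x + 69.1)² − (y + 65.9)² with x = 52.509, y = 71.293, so z ≈ 49.702 ≈ 49.7 km.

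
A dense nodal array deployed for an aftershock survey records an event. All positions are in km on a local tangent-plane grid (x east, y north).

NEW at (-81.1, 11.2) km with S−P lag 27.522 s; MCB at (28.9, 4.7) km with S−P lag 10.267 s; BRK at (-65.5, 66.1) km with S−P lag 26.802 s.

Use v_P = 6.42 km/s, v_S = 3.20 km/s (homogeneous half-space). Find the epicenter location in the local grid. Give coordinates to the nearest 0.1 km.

x ≈ 94.4 km, y ≈ 5.5 km

Distance from S−P lag: d = Δt · v_P v_S / (v_P − v_S) = Δt · (6.42·3.20)/(6.42−3.20) ≈ 6.3801·Δt.
So d_NEW = 175.59, d_MCB = 65.50, d_BRK = 171.00 km.
Circle about each station: (x + 81.1)² + (y − 11.2)² = 175.59²; (x − 28.9)² + (y − 4.7)² = 65.50²; (x + 65.5)² + (y − 66.1)² = 171.00².
Subtracting pairs of circle equations eliminates x²+y² and gives linear equations (the radical axes):
220.0 x − 13.0 y = 20696.25
31.2 x + 109.8 y = 3547.66
Solving the 2×2 system: x ≈ 94.4, y ≈ 5.5 km.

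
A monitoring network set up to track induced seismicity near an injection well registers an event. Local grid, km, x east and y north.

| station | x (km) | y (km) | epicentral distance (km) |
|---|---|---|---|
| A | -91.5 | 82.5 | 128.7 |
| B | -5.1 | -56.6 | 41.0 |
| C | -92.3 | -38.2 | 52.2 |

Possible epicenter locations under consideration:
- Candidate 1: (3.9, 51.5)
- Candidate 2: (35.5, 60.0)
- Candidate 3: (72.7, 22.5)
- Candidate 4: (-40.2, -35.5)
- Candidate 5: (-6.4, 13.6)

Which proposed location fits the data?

Candidate 4

For each candidate, compare |candidate − station| to the reported distance:
Candidate 1: residuals A 28.4, B 67.5, C 79.3 → max 79.3 km
Candidate 2: residuals A 0.3, B 82.5, C 109.0 → max 109.0 km
Candidate 3: residuals A 46.1, B 69.9, C 123.6 → max 123.6 km
Candidate 4: residuals A 0.0, B 0.0, C 0.0 → max 0.0 km
Candidate 5: residuals A 19.2, B 29.2, C 48.1 → max 48.1 km
Only Candidate 4 has all residuals ≈ 0.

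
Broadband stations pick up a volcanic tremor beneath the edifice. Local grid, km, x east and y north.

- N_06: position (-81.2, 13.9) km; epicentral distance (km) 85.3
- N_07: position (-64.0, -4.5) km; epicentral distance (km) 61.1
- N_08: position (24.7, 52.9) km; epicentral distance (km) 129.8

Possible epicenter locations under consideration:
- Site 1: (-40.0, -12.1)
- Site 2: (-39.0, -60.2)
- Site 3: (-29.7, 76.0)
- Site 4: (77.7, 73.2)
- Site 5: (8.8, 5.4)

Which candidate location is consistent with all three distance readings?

Site 2

For each candidate, compare |candidate − station| to the reported distance:
Site 1: residuals N_06 36.6, N_07 35.9, N_08 38.1 → max 38.1 km
Site 2: residuals N_06 0.0, N_07 0.0, N_08 0.0 → max 0.0 km
Site 3: residuals N_06 4.6, N_07 26.4, N_08 70.7 → max 70.7 km
Site 4: residuals N_06 84.3, N_07 100.5, N_08 73.0 → max 100.5 km
Site 5: residuals N_06 5.1, N_07 12.4, N_08 79.7 → max 79.7 km
Only Site 2 has all residuals ≈ 0.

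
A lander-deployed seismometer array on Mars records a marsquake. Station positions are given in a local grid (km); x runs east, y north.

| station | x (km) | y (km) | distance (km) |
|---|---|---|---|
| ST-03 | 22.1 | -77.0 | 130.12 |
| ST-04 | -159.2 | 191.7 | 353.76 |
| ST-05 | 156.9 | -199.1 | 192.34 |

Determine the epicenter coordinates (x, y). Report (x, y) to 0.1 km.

(132.6, -8.3)

Circle about each station: (x − 22.1)² + (y + 77.0)² = 130.12²; (x + 159.2)² + (y − 191.7)² = 353.76²; (x − 156.9)² + (y + 199.1)² = 192.34².
Subtracting the ST-03 equation from the ST-04 and ST-05 equations removes the quadratic terms:
-362.6 x + 537.4 y = -52538.80
269.6 x − 244.2 y = 37777.55
Solving the 2×2 system: x ≈ 132.6, y ≈ -8.3 km.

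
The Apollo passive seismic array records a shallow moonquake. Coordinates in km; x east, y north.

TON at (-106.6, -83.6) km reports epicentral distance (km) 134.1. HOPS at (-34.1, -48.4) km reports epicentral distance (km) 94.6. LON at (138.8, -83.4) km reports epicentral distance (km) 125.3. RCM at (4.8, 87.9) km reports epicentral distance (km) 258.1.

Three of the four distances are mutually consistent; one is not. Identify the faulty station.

RCM

Solve using three stations at a time. Using TON, HOPS, LON (subtract circle equations pairwise → linear system) gives (x, y) ≈ (20.8, -125.4).
Distances from that point to each station vs reported:
  TON: calculated 134.1 vs reported 134.1 → residual 0.0 km
  HOPS: calculated 94.5 vs reported 94.6 → residual 0.1 km
  LON: calculated 125.3 vs reported 125.3 → residual 0.0 km
  RCM: calculated 213.9 vs reported 258.1 → residual 44.2 km
TON, HOPS, LON are mutually consistent (residuals ≈ 0); RCM is off by 44.2 km.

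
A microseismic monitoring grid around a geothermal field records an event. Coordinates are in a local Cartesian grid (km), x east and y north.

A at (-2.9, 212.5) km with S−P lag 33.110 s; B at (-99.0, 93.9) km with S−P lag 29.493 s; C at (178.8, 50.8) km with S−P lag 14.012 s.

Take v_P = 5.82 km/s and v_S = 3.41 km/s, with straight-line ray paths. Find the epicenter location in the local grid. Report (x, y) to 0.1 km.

105.0 km east, -37.9 km north

Distance from S−P lag: d = Δt · v_P v_S / (v_P − v_S) = Δt · (5.82·3.41)/(5.82−3.41) ≈ 8.2349·Δt.
So d_A = 272.66, d_B = 242.87, d_C = 115.39 km.
Circle about each station: (x + 2.9)² + (y − 212.5)² = 272.66²; (x + 99.0)² + (y − 93.9)² = 242.87²; (x − 178.8)² + (y − 50.8)² = 115.39².
Subtracting pairs of circle equations eliminates x²+y² and gives linear equations (the radical axes):
-192.2 x − 237.2 y = -11188.81
363.4 x − 323.4 y = 50414.04
Solving the 2×2 system: x ≈ 105.0, y ≈ -37.9 km.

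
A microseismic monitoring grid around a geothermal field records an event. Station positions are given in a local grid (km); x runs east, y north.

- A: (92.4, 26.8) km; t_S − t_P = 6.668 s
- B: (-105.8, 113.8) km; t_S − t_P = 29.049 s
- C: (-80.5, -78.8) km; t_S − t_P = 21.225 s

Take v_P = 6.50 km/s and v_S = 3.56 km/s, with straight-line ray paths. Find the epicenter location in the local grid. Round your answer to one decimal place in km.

Distance from S−P lag: d = Δt · v_P v_S / (v_P − v_S) = Δt · (6.50·3.56)/(6.50−3.56) ≈ 7.8707·Δt.
So d_A = 52.48, d_B = 228.64, d_C = 167.06 km.
Circle about each station: (x − 92.4)² + (y − 26.8)² = 52.48²; (x + 105.8)² + (y − 113.8)² = 228.64²; (x + 80.5)² + (y + 78.8)² = 167.06².
Subtracting the A equation from the B and C equations removes the quadratic terms:
-396.4 x + 174.0 y = -34634.02
-345.8 x − 211.2 y = -21721.20
Solving the 2×2 system: x ≈ 77.1, y ≈ -23.4 km.

x ≈ 77.1 km, y ≈ -23.4 km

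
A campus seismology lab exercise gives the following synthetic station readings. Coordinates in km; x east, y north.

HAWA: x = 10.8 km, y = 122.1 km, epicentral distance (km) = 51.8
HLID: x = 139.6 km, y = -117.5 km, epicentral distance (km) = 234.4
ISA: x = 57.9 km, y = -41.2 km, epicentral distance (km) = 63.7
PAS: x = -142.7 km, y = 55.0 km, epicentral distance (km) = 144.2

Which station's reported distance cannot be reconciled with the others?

ISA

Solve using three stations at a time. Using HAWA, HLID, PAS (subtract circle equations pairwise → linear system) gives (x, y) ≈ (0.6, 71.3).
Distances from that point to each station vs reported:
  HAWA: calculated 51.9 vs reported 51.8 → residual 0.1 km
  HLID: calculated 234.4 vs reported 234.4 → residual 0.0 km
  ISA: calculated 126.2 vs reported 63.7 → residual 62.5 km
  PAS: calculated 144.2 vs reported 144.2 → residual 0.0 km
HAWA, HLID, PAS are mutually consistent (residuals ≈ 0); ISA is off by 62.5 km.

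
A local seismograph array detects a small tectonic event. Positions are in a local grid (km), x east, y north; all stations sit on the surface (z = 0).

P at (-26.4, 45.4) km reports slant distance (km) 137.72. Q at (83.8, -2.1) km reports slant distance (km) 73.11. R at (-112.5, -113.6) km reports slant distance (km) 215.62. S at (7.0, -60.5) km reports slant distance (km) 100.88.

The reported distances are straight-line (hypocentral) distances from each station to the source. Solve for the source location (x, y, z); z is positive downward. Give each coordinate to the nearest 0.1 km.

Each station gives a sphere (x−x_i)² + (y−y_i)² + z² = d_i² (stations at z=0).
Subtracting the P sphere from Q and R: z² cancels, leaving linear equations in x and y:
220.4 x − 95.0 y = 17890.46
-172.2 x − 318.0 y = -4722.10
Solving: x ≈ 71.001, y ≈ -23.598 km (keep extra digits for the depth step; rounded: 71.0, -23.6).
Then from the P sphere: z² = 137.72² − (x + 26.4)² − (y − 45.4)² with x = 71.001, y = -23.598, so z ≈ 68.696 ≈ 68.7 km.

x ≈ 71.0 km, y ≈ -23.6 km, depth ≈ 68.7 km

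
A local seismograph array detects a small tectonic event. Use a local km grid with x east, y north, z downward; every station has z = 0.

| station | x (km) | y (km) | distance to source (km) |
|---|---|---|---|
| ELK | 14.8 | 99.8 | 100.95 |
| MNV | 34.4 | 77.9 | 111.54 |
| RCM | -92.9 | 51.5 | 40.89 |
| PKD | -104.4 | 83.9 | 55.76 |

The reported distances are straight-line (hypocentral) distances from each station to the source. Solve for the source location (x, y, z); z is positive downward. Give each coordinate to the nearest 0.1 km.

(-69.7, 55.8, 33.4)

Each station gives a sphere (x−x_i)² + (y−y_i)² + z² = d_i² (stations at z=0).
Subtracting the ELK sphere from MNV and RCM: z² cancels, leaving linear equations in x and y:
39.2 x − 43.8 y = -5177.58
-215.4 x − 96.6 y = 9622.49
Solving: x ≈ -69.707, y ≈ 55.823 km (keep extra digits for the depth step; rounded: -69.7, 55.8).
Then from the ELK sphere: z² = 100.95² − (x − 14.8)² − (y − 99.8)² with x = -69.707, y = 55.823, so z ≈ 33.399 ≈ 33.4 km.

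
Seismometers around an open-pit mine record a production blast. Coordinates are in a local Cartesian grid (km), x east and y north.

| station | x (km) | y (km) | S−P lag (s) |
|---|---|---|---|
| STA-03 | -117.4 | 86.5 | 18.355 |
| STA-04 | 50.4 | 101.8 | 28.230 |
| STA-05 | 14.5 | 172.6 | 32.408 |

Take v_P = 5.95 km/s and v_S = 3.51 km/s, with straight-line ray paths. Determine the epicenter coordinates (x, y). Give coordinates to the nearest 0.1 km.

Distance from S−P lag: d = Δt · v_P v_S / (v_P − v_S) = Δt · (5.95·3.51)/(5.95−3.51) ≈ 8.5592·Δt.
So d_STA-03 = 157.10, d_STA-04 = 241.63, d_STA-05 = 277.39 km.
Circle about each station: (x + 117.4)² + (y − 86.5)² = 157.10²; (x − 50.4)² + (y − 101.8)² = 241.63²; (x − 14.5)² + (y − 172.6)² = 277.39².
Subtracting the STA-03 equation from the STA-04 and STA-05 equations removes the quadratic terms:
335.6 x + 30.6 y = -42066.26
263.8 x + 172.2 y = -43528.80
Solving the 2×2 system: x ≈ -118.9, y ≈ -70.6 km.

(-118.9, -70.6)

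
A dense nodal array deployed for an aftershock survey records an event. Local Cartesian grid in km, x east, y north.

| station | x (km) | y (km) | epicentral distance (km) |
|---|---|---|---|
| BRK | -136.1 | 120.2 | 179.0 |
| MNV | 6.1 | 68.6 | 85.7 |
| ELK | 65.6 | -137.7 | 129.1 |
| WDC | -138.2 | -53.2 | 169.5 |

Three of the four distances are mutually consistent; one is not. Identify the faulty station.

Solve using three stations at a time. Using MNV, ELK, WDC (subtract circle equations pairwise → linear system) gives (x, y) ≈ (26.8, -14.6).
Distances from that point to each station vs reported:
  BRK: calculated 211.4 vs reported 179.0 → residual 32.4 km
  MNV: calculated 85.7 vs reported 85.7 → residual 0.0 km
  ELK: calculated 129.1 vs reported 129.1 → residual 0.0 km
  WDC: calculated 169.5 vs reported 169.5 → residual 0.0 km
MNV, ELK, WDC are mutually consistent (residuals ≈ 0); BRK is off by 32.4 km.

BRK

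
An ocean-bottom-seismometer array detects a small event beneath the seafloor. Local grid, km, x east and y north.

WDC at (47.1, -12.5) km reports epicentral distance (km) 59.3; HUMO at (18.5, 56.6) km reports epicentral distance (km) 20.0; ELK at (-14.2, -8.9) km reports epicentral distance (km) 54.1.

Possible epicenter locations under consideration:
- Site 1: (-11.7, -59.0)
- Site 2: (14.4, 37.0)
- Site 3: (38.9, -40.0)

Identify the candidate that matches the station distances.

For each candidate, compare |candidate − station| to the reported distance:
Site 1: residuals WDC 15.7, HUMO 99.5, ELK 3.9 → max 99.5 km
Site 2: residuals WDC 0.0, HUMO 0.0, ELK 0.0 → max 0.0 km
Site 3: residuals WDC 30.6, HUMO 78.7, ELK 7.4 → max 78.7 km
Only Site 2 has all residuals ≈ 0.

Site 2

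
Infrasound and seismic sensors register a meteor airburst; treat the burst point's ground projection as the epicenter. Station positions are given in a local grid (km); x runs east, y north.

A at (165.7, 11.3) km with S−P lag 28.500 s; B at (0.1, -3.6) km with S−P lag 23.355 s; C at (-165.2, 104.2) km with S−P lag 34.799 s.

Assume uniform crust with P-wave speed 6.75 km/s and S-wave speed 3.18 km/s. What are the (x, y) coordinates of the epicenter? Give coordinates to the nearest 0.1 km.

42.4 km east, 130.3 km north

Distance from S−P lag: d = Δt · v_P v_S / (v_P − v_S) = Δt · (6.75·3.18)/(6.75−3.18) ≈ 6.0126·Δt.
So d_A = 171.36, d_B = 140.42, d_C = 209.23 km.
Circle about each station: (x − 165.7)² + (y − 11.3)² = 171.36²; (x − 0.1)² + (y + 3.6)² = 140.42²; (x + 165.2)² + (y − 104.2)² = 209.23².
Subtracting the A equation from the B and C equations removes the quadratic terms:
-331.2 x − 29.8 y = -17924.74
-661.8 x + 185.8 y = -3848.44
Solving the 2×2 system: x ≈ 42.4, y ≈ 130.3 km.
Check against A (with the unrounded x, y): √((x − 165.7)²+(y − 11.3)²) = 171.36 ≈ 171.36 km. ✓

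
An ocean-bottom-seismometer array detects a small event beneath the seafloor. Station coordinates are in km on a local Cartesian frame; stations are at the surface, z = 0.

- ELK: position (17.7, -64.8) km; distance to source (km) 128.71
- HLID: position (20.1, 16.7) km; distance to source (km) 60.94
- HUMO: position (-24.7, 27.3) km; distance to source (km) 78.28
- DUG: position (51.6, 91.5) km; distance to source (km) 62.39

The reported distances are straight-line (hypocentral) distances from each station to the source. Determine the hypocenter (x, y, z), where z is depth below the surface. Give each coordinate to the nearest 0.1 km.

Each station gives a sphere (x−x_i)² + (y−y_i)² + z² = d_i² (stations at z=0).
Subtracting the ELK sphere from HLID and HUMO: z² cancels, leaving linear equations in x and y:
4.8 x + 163.0 y = 9023.15
-84.8 x + 184.2 y = 7281.56
Solving: x ≈ 32.310, y ≈ 54.405 km (keep extra digits for the depth step; rounded: 32.3, 54.4).
Then from the ELK sphere: z² = 128.71² − (x − 17.7)² − (y + 64.8)² with x = 32.310, y = 54.405, so z ≈ 46.292 ≈ 46.3 km.

(32.3, 54.4, 46.3)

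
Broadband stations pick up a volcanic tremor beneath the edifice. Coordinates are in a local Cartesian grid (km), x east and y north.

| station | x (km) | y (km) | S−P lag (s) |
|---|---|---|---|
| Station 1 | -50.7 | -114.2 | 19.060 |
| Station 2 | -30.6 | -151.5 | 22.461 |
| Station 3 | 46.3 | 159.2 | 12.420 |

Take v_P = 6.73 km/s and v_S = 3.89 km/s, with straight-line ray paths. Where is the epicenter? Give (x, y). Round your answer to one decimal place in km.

(4.8, 52.5)

Distance from S−P lag: d = Δt · v_P v_S / (v_P − v_S) = Δt · (6.73·3.89)/(6.73−3.89) ≈ 9.2182·Δt.
So d_Station 1 = 175.70, d_Station 2 = 207.05, d_Station 3 = 114.49 km.
Circle about each station: (x + 50.7)² + (y + 114.2)² = 175.70²; (x + 30.6)² + (y + 151.5)² = 207.05²; (x − 46.3)² + (y − 159.2)² = 114.49².
Subtracting pairs of circle equations eliminates x²+y² and gives linear equations (the radical axes):
40.2 x − 74.6 y = -3722.73
194.0 x + 546.8 y = 29638.73
Solving the 2×2 system: x ≈ 4.8, y ≈ 52.5 km.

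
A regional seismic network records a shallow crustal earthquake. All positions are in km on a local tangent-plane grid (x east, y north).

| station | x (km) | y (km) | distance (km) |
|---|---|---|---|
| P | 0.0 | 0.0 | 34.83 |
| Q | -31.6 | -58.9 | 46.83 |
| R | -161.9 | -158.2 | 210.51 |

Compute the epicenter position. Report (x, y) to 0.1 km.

Circle about each station: x² + y² = 34.83²; (x + 31.6)² + (y + 58.9)² = 46.83²; (x + 161.9)² + (y + 158.2)² = 210.51².
Subtracting the P equation from the Q and R equations removes the quadratic terms:
-63.2 x − 117.8 y = 3487.85
-323.8 x − 316.4 y = 8137.52
Solving the 2×2 system: x ≈ 8.0, y ≈ -33.9 km.
Check against P (with the unrounded x, y): √(x²+y²) = 34.82 ≈ 34.83 km. ✓

x ≈ 8.0 km, y ≈ -33.9 km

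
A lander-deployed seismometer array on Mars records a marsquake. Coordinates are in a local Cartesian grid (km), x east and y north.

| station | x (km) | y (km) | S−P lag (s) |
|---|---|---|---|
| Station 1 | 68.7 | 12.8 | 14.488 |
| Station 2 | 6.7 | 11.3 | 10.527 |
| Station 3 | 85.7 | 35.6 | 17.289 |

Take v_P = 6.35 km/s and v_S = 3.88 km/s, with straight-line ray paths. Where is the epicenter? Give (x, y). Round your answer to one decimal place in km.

-39.5 km east, -83.0 km north

Distance from S−P lag: d = Δt · v_P v_S / (v_P − v_S) = Δt · (6.35·3.88)/(6.35−3.88) ≈ 9.9749·Δt.
So d_Station 1 = 144.52, d_Station 2 = 105.01, d_Station 3 = 172.46 km.
Circle about each station: (x − 68.7)² + (y − 12.8)² = 144.52²; (x − 6.7)² + (y − 11.3)² = 105.01²; (x − 85.7)² + (y − 35.6)² = 172.46².
Subtracting pairs of circle equations eliminates x²+y² and gives linear equations (the radical axes):
-124.0 x − 3.0 y = 5147.98
34.0 x + 45.6 y = -5128.10
Solving the 2×2 system: x ≈ -39.5, y ≈ -83.0 km.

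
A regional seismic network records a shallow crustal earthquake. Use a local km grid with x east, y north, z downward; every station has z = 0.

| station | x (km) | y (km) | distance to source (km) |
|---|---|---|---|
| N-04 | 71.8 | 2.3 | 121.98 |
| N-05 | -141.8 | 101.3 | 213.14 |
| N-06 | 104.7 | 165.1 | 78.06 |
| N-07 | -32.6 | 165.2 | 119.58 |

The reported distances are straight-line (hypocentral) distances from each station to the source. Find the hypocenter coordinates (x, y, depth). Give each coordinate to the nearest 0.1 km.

Each station gives a sphere (x−x_i)² + (y−y_i)² + z² = d_i² (stations at z=0).
Subtracting the N-04 sphere from N-05 and N-06: z² cancels, leaving linear equations in x and y:
-427.2 x + 198.0 y = -5341.14
65.8 x + 325.6 y = 41845.33
Solving: x ≈ 65.896, y ≈ 115.201 km (keep extra digits for the depth step; rounded: 65.9, 115.2).
Then from the N-04 sphere: z² = 121.98² − (x − 71.8)² − (y − 2.3)² with x = 65.896, y = 115.201, so z ≈ 45.800 ≈ 45.8 km.
Check against N-07 (with the unrounded solution): distance 119.58 ≈ 119.58 km. ✓

x ≈ 65.9 km, y ≈ 115.2 km, depth ≈ 45.8 km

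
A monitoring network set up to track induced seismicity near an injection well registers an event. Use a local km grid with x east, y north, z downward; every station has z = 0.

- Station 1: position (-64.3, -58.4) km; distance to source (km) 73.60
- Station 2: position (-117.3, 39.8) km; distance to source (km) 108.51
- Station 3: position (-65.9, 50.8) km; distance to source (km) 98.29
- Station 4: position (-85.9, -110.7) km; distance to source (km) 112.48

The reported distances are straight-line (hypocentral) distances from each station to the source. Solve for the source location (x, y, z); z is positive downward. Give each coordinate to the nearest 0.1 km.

x ≈ -56.4 km, y ≈ -23.1 km, depth ≈ 64.1 km

Each station gives a sphere (x−x_i)² + (y−y_i)² + z² = d_i² (stations at z=0).
Subtracting the Station 1 sphere from Station 2 and Station 3: z² cancels, leaving linear equations in x and y:
-106.0 x + 196.4 y = 1440.82
-3.2 x + 218.4 y = -4865.56
Solving: x ≈ -56.402, y ≈ -23.105 km (keep extra digits for the depth step; rounded: -56.4, -23.1).
Then from the Station 1 sphere: z² = 73.60² − (x + 64.3)² − (y + 58.4)² with x = -56.402, y = -23.105, so z ≈ 64.100 ≈ 64.1 km.
Check against Station 4 (with the unrounded solution): distance 112.48 ≈ 112.48 km. ✓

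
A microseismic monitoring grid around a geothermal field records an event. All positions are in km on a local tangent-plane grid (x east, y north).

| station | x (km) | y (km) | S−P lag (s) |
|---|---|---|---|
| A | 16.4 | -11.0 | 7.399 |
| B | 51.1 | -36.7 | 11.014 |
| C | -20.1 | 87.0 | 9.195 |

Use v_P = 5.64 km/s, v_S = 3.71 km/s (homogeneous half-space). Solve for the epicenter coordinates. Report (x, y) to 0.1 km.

Distance from S−P lag: d = Δt · v_P v_S / (v_P − v_S) = Δt · (5.64·3.71)/(5.64−3.71) ≈ 10.8417·Δt.
So d_A = 80.22, d_B = 119.41, d_C = 99.69 km.
Circle about each station: (x − 16.4)² + (y + 11.0)² = 80.22²; (x − 51.1)² + (y + 36.7)² = 119.41²; (x + 20.1)² + (y − 87.0)² = 99.69².
Subtracting the A equation from the B and C equations removes the quadratic terms:
69.4 x − 51.4 y = -4255.36
-73.0 x + 196.0 y = 4080.20
Solving the 2×2 system: x ≈ -63.4, y ≈ -2.8 km.

(-63.4, -2.8)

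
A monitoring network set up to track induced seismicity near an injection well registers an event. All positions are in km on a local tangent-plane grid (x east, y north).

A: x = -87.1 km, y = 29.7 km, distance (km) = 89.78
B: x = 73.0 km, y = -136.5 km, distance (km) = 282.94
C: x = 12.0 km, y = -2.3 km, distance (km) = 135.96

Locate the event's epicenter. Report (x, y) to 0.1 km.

(-57.6, 114.5)

Circle about each station: (x + 87.1)² + (y − 29.7)² = 89.78²; (x − 73.0)² + (y + 136.5)² = 282.94²; (x − 12.0)² + (y + 2.3)² = 135.96².
Subtracting pairs of circle equations eliminates x²+y² and gives linear equations (the radical axes):
320.2 x − 332.4 y = -56501.85
198.2 x − 64.0 y = -18743.88
Solving the 2×2 system: x ≈ -57.6, y ≈ 114.5 km.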